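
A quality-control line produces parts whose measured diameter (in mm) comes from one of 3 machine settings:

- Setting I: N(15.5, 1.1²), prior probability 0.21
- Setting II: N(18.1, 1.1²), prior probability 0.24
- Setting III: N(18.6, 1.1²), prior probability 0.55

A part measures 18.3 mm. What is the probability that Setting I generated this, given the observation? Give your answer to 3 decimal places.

0.011

By Bayes' theorem, P(k | x) = P(Z=k) f_k(x) / Σ_j P(Z=j) f_j(x).
Evaluate each component's likelihood at the observed value:
  L_I = (1/(1.1·√(2π)))·exp(−(18.3−15.5)²/(2·1.1²)) = 0.362675·exp(-3.23967) = 0.0142085
  L_II = (1/(1.1·√(2π)))·exp(−(18.3−18.1)²/(2·1.1²)) = 0.362675·exp(-0.01653) = 0.356729
  L_III = (1/(1.1·√(2π)))·exp(−(18.3−18.6)²/(2·1.1²)) = 0.362675·exp(-0.03719) = 0.349435
Multiply by the mixture weights:
  P(Z=I)·L_I = 0.21 × 0.0142085 = 0.00298378
  P(Z=II)·L_II = 0.24 × 0.356729 = 0.0856151
  P(Z=III)·L_III = 0.55 × 0.349435 = 0.192189
Marginal: 0.00298378 + 0.0856151 + 0.192189 = 0.280788
So the posterior for Setting I is 0.00298378 / 0.280788 ≈ 0.011.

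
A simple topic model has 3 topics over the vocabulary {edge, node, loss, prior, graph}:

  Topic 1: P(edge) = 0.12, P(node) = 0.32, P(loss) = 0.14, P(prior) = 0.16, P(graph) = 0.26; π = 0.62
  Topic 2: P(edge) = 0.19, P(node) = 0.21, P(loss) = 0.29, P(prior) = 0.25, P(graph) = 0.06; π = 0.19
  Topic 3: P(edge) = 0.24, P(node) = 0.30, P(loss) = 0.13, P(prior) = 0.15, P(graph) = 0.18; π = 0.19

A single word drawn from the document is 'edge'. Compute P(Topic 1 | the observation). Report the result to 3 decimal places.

0.477

Posterior ∝ prior × likelihood, so P(k | x) ∝ π_k f_k(x); normalise over all components.
Component likelihoods at x = 'edge':
  p_1 = 0.12
  p_2 = 0.19
  p_3 = 0.24
Unnormalised posteriors:
  π_1·p_1 = 0.62 × 0.12 = 0.0744
  π_2·p_2 = 0.19 × 0.19 = 0.0361
  π_3·p_3 = 0.19 × 0.24 = 0.0456
Evidence: 0.0744 + 0.0361 + 0.0456 = 0.1561
So the posterior for Topic 1 is 0.0744 / 0.1561 ≈ 0.477.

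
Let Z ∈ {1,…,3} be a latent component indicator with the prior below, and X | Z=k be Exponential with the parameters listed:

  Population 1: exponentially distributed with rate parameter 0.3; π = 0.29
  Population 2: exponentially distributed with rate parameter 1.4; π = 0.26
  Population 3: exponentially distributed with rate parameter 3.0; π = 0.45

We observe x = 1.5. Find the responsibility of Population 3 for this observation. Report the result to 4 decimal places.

0.1304

By Bayes' theorem, P(k | x) = P(Z=k) f_k(x) / Σ_j P(Z=j) f_j(x).
Evaluate each component's likelihood at the observed value:
  p_1 = 0.3·e^(−0.3·1.5) = 0.3·e^(−0.4500) = 0.191288
  p_2 = 1.4·e^(−1.4·1.5) = 1.4·e^(−2.1000) = 0.171439
  p_3 = 3.0·e^(−3.0·1.5) = 3.0·e^(−4.5000) = 0.033327
Weight by the priors:
  P(Z=1)·p_1 = 0.29 × 0.191288 = 0.0554736
  P(Z=2)·p_2 = 0.26 × 0.171439 = 0.0445741
  P(Z=3)·p_3 = 0.45 × 0.033327 = 0.0149971
Marginal: 0.0554736 + 0.0445741 + 0.0149971 = 0.115045
So the posterior for Population 3 is 0.0149971 / 0.115045 ≈ 0.1304.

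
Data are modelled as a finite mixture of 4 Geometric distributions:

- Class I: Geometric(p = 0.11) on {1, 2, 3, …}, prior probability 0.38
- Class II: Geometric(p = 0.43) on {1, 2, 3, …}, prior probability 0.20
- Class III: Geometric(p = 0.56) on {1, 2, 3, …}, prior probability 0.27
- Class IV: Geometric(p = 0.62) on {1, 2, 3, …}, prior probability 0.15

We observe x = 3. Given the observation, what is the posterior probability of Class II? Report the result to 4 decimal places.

0.2693

By Bayes' theorem, P(k | x) = π_k f_k(x) / Σ_j π_j f_j(x).
Component likelihoods at x = 3:
  f_I = 0.11·(1−0.11)^2 = 0.11·0.7921 = 0.087131
  f_II = 0.43·(1−0.43)^2 = 0.43·0.3249 = 0.139707
  f_III = 0.56·(1−0.56)^2 = 0.56·0.1936 = 0.108416
  f_IV = 0.62·(1−0.62)^2 = 0.62·0.1444 = 0.089528
Unnormalised posteriors:
  π_I·f_I = 0.38 × 0.087131 = 0.0331098
  π_II·f_II = 0.20 × 0.139707 = 0.0279414
  π_III·f_III = 0.27 × 0.108416 = 0.0292723
  π_IV·f_IV = 0.15 × 0.089528 = 0.0134292
Marginal: 0.0331098 + 0.0279414 + 0.0292723 + 0.0134292 = 0.103753
P(Class II | the observation) ≈ 0.2693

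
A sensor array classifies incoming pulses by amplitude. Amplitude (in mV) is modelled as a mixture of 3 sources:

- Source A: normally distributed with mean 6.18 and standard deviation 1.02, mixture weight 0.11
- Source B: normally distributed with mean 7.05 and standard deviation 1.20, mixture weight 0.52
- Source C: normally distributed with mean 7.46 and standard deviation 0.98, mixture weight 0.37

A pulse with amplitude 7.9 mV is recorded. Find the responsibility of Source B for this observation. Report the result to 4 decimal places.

0.4786

By Bayes' theorem, P(k | x) = π_k f_k(x) / Σ_j π_j f_j(x).
Component likelihoods at x = 7.9 mV:
  L_A = 0.0943728
  L_B = 0.258689
  L_C = 0.368053
Unnormalised posteriors:
  π_A·L_A = 0.11 × 0.0943728 = 0.010381
  π_B·L_B = 0.52 × 0.258689 = 0.134518
  π_C·L_C = 0.37 × 0.368053 = 0.13618
Marginal: 0.010381 + 0.134518 + 0.13618 = 0.281079
P(Source B | data) ≈ 0.4786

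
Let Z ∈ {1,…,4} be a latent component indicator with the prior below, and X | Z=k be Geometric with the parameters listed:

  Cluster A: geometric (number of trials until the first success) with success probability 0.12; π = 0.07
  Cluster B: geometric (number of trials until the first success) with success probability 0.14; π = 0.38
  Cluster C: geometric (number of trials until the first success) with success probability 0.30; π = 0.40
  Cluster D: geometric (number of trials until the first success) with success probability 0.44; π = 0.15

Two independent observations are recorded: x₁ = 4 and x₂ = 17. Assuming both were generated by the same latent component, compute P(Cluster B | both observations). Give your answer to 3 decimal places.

The responsibility of component k is π_k f_k(x) divided by Σ_j π_j f_j(x).
Since both observations come from the same component, the likelihood for component k is f_k(x₁)·f_k(x₂).
  p_A = [0.12·(1−0.12)^3 = 0.12·0.681472 = 0.0817766] × [0.0155204] = 0.00126921
  p_B = [0.14·(1−0.14)^3 = 0.14·0.636056 = 0.0890478] × [0.0125344] = 0.00111616
  p_C = [0.30·(1−0.30)^3 = 0.30·0.343 = 0.1029] × [0.000996988] = 0.00010259
  p_D = [0.44·(1−0.44)^3 = 0.44·0.175616 = 0.077271] × [4.11586e-05] = 3.18037e-06
Multiply by the mixture weights:
  π_A·p_A = 0.07 × 0.00126921 = 8.88447e-05
  π_B·p_B = 0.38 × 0.00111616 = 0.000424141
  π_C·p_C = 0.40 × 0.00010259 = 4.1036e-05
  π_D·p_D = 0.15 × 3.18037e-06 = 4.77056e-07
Marginal: 8.88447e-05 + 0.000424141 + 4.1036e-05 + 4.77056e-07 = 0.000554499
P(Cluster B | data) ≈ 0.765

0.765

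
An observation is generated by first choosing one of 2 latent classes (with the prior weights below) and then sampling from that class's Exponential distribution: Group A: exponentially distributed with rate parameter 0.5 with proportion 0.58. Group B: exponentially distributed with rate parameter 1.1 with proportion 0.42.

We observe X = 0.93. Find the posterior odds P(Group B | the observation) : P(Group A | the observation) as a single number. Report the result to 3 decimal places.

0.912

Only the two components matter; the odds are (π_i f_i(x)) / (π_j f_j(x)).
Evaluate each component's likelihood at the observed value:
  f_A = 0.314068
  f_B = 0.395466
0.166096 / 0.182159 ≈ 0.912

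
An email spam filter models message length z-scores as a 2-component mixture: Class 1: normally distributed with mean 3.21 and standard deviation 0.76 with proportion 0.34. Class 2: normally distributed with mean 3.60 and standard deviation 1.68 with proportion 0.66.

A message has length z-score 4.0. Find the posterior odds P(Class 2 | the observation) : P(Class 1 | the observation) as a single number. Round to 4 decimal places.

Since P(k|x) ∝ π_k f_k(x), the posterior odds are π_i f_i(x) / (π_j f_j(x)).
Normal densities:
  f_1 = (1/(0.76·√(2π)))·exp(−(4.0−3.21)²/(2·0.76²)) = 0.524924·exp(-0.54025) = 0.305821
  f_2 = (1/(1.68·√(2π)))·exp(−(4.0−3.60)²/(2·1.68²)) = 0.237466·exp(-0.02834) = 0.230829
Posterior odds = (π_2·f_2) / (π_1·f_1) = (0.66·0.230829) / (0.34·0.305821) = 0.152347 / 0.103979 ≈ 1.4652

1.4652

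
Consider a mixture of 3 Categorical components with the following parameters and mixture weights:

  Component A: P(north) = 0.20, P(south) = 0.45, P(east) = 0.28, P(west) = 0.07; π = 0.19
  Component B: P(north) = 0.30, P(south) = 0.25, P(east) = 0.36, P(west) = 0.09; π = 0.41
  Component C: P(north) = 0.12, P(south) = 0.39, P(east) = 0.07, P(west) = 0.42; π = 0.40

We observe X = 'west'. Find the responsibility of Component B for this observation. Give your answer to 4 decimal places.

Apply Bayes' rule: the posterior for each component is proportional to its prior times its likelihood at x.
Evaluate each component's likelihood at the observed value:
  L_A = P(west | comp) = 0.07
  L_B = P(west | comp) = 0.09
  L_C = P(west | comp) = 0.42
Unnormalised posteriors:
  P(Z=A)·L_A = 0.19 × 0.07 = 0.0133
  P(Z=B)·L_B = 0.41 × 0.09 = 0.0369
  P(Z=C)·L_C = 0.40 × 0.42 = 0.168
Sum: 0.0133 + 0.0369 + 0.168 = 0.2182
Responsibility of Component B: 0.0369 / 0.2182 ≈ 0.1691

0.1691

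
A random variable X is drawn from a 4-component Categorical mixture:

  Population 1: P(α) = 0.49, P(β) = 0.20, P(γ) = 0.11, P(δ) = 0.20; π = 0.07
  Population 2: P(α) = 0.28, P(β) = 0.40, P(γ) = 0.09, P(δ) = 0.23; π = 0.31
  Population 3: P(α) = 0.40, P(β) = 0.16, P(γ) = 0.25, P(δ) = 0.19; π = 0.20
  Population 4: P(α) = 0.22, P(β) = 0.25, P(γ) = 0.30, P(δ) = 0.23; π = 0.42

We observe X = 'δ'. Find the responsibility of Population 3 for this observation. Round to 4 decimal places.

0.1728

The responsibility of component k is π_k f_k(x) divided by Σ_j π_j f_j(x).
Evaluate each component's likelihood at the observed value:
  L_1 = P(δ | comp) = 0.20
  L_2 = P(δ | comp) = 0.23
  L_3 = P(δ | comp) = 0.19
  L_4 = P(δ | comp) = 0.23
Weight by the priors:
  π_1·L_1 = 0.07 × 0.2 = 0.014
  π_2·L_2 = 0.31 × 0.23 = 0.0713
  π_3·L_3 = 0.20 × 0.19 = 0.038
  π_4·L_4 = 0.42 × 0.23 = 0.0966
Normaliser: 0.014 + 0.0713 + 0.038 + 0.0966 = 0.2199
P(Population 3 | data) ≈ 0.1728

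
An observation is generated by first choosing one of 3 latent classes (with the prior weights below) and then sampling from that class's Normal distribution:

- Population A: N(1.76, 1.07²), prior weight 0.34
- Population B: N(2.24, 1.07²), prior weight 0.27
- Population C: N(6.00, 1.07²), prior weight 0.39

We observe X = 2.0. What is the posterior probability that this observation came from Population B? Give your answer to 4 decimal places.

0.4424

P(component k | x) = π_k·f_k(x) / marginal(x), where marginal(x) = Σ_j π_j·f_j(x).
Evaluate each component's likelihood at the observed value:
  f_A = (1/(1.07·√(2π)))·exp(−(2.0−1.76)²/(2·1.07²)) = 0.372843·exp(-0.02516) = 0.363581
  f_B = (1/(1.07·√(2π)))·exp(−(2.0−2.24)²/(2·1.07²)) = 0.372843·exp(-0.02516) = 0.363581
  f_C = (1/(1.07·√(2π)))·exp(−(2.0−6.00)²/(2·1.07²)) = 0.372843·exp(-6.98751) = 0.000344262
Prior × likelihood for each component:
  π_A·f_A = 0.34 × 0.363581 = 0.123618
  π_B·f_B = 0.27 × 0.363581 = 0.098167
  π_C·f_C = 0.39 × 0.000344262 = 0.000134262
Marginal: 0.123618 + 0.098167 + 0.000134262 = 0.221919
So the posterior for Population B is 0.098167 / 0.221919 ≈ 0.4424.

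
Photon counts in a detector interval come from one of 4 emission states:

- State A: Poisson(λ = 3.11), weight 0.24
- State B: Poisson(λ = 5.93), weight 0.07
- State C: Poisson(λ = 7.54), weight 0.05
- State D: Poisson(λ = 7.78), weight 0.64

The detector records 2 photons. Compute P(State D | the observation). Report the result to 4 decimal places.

P(component k | x) = π_k·f_k(x) / marginal(x), where marginal(x) = Σ_j π_j·f_j(x).
Poisson probabilities:
  f_A = e^(−3.11)·3.11^2/2! = 0.215692
  f_B = e^(−5.93)·5.93^2/2! = 0.0467426
  f_C = e^(−7.54)·7.54^2/2! = 0.0151054
  f_D = e^(−7.78)·7.78^2/2! = 0.0126508
Weight by the priors:
  π_A·f_A = 0.24 × 0.215692 = 0.0517662
  π_B·f_B = 0.07 × 0.0467426 = 0.00327198
  π_C·f_C = 0.05 × 0.0151054 = 0.00075527
  π_D·f_D = 0.64 × 0.0126508 = 0.00809651
Sum: 0.0517662 + 0.00327198 + 0.00075527 + 0.00809651 = 0.06389
So the posterior for State D is 0.00809651 / 0.06389 ≈ 0.1267.

0.1267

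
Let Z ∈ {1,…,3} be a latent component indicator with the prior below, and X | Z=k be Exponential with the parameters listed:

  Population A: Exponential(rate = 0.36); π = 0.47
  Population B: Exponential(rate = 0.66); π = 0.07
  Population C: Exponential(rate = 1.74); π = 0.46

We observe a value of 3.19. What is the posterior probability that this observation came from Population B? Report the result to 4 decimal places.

The responsibility of component k is π_k f_k(x) divided by Σ_j π_j f_j(x).
Exponential densities:
  L_A = 0.36·e^(−0.36·3.19) = 0.36·e^(−1.1484) = 0.114172
  L_B = 0.66·e^(−0.66·3.19) = 0.66·e^(−2.1054) = 0.080386
  L_C = 1.74·e^(−1.74·3.19) = 1.74·e^(−5.5506) = 0.00676012
Unnormalised posteriors:
  π_A·L_A = 0.47 × 0.114172 = 0.0536607
  π_B·L_B = 0.07 × 0.080386 = 0.00562702
  π_C·L_C = 0.46 × 0.00676012 = 0.00310965
Denominator: 0.0536607 + 0.00562702 + 0.00310965 = 0.0623974
P(Population B | x) = 0.00562702 / 0.0623974 ≈ 0.0902

0.0902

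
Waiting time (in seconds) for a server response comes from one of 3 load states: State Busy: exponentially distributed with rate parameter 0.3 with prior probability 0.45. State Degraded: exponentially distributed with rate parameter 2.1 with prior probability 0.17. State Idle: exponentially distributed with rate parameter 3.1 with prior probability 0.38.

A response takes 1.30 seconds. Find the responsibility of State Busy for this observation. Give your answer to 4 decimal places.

0.6739

By Bayes' theorem, P(k | x) = π_k f_k(x) / Σ_j π_j f_j(x).
Evaluate each component's likelihood at the observed value:
  p_Busy = 0.203117
  p_Degraded = 0.136961
  p_Idle = 0.0551004
Weight by the priors:
  π_Busy·p_Busy = 0.45 × 0.203117 = 0.0914027
  π_Degraded·p_Degraded = 0.17 × 0.136961 = 0.0232833
  π_Idle·p_Idle = 0.38 × 0.0551004 = 0.0209382
Normaliser: 0.0914027 + 0.0232833 + 0.0209382 = 0.135624
P(State Busy | the observation) = 0.0914027 / 0.135624 ≈ 0.6739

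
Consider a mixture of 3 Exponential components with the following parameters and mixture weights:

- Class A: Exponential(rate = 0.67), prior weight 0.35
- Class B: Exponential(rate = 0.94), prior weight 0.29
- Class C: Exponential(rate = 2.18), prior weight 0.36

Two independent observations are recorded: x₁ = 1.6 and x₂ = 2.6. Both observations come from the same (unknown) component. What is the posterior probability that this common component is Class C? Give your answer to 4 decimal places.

0.0124

Apply Bayes' rule: the posterior for each component is proportional to its prior times its likelihood at x.
Since both observations come from the same component, the likelihood for component k is f_k(x₁)·f_k(x₂).
  f_A = [0.229357] × [0.117364] = 0.0269181
  f_B = [0.208905] × [0.0816041] = 0.0170475
  f_C = [0.066625] × [0.00753139] = 0.000501779
Prior × likelihood for each component:
  π_A·f_A = 0.35 × 0.0269181 = 0.00942135
  π_B·f_B = 0.29 × 0.0170475 = 0.00494378
  π_C·f_C = 0.36 × 0.000501779 = 0.000180641
Denominator: 0.00942135 + 0.00494378 + 0.000180641 = 0.0145458
P(Class C | x₁, x₂) = 0.000180641 / 0.0145458 ≈ 0.0124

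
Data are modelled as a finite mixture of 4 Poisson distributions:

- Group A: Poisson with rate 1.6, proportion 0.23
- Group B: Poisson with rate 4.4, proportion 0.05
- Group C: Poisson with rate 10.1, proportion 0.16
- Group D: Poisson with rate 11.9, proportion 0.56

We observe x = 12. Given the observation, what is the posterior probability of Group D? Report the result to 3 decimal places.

0.805

Apply Bayes' rule: the posterior for each component is proportional to its prior times its likelihood at x.
Poisson probabilities:
  f_A = 1.1864e-07
  f_B = 0.00134958
  f_C = 0.0966374
  f_D = 0.11432
Prior × likelihood for each component:
  P(Z=A)·f_A = 0.23 × 1.1864e-07 = 2.72872e-08
  P(Z=B)·f_B = 0.05 × 0.00134958 = 6.74791e-05
  P(Z=C)·f_C = 0.16 × 0.0966374 = 0.015462
  P(Z=D)·f_D = 0.56 × 0.11432 = 0.0640192
Evidence: 2.72872e-08 + 6.74791e-05 + 0.015462 + 0.0640192 = 0.0795487
P(Group D | 12) ≈ 0.805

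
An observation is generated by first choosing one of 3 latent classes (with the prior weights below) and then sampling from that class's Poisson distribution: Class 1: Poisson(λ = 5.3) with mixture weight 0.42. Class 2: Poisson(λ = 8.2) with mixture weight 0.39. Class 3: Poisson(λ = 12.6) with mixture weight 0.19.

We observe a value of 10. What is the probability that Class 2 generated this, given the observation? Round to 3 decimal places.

By Bayes' theorem, P(k | x) = w_k f_k(x) / Σ_j w_j f_j(x).
Component likelihoods at x = 10:
  p_1 = e^(−5.3)·5.3^10/10! = 0.0240566
  p_2 = e^(−8.2)·8.2^10/10! = 0.104031
  p_3 = e^(−12.6)·12.6^10/10! = 0.0937199
Unnormalised posteriors:
  w_1·p_1 = 0.42 × 0.0240566 = 0.0101038
  w_2·p_2 = 0.39 × 0.104031 = 0.0405719
  w_3·p_3 = 0.19 × 0.0937199 = 0.0178068
Denominator: 0.0101038 + 0.0405719 + 0.0178068 = 0.0684825
Responsibility of Class 2: 0.0405719 / 0.0684825 ≈ 0.592

0.592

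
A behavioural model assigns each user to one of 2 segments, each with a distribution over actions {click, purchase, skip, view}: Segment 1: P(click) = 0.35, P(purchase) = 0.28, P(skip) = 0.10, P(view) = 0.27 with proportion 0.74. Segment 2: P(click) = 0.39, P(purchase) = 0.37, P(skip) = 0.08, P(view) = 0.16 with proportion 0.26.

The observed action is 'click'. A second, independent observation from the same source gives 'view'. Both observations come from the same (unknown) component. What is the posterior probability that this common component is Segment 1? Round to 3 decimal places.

0.812

The responsibility of component k is π_k f_k(x) divided by Σ_j π_j f_j(x).
Since both observations come from the same component, the likelihood for component k is f_k(x₁)·f_k(x₂).
  p_1 = [0.35] × [0.27] = 0.0945
  p_2 = [0.39] × [0.16] = 0.0624
Prior × likelihood for each component:
  π_1·p_1 = 0.74 × 0.0945 = 0.06993
  π_2·p_2 = 0.26 × 0.0624 = 0.016224
Marginal: 0.06993 + 0.016224 = 0.086154
P(Segment 1 | x₁, x₂) = 0.06993 / 0.086154 ≈ 0.812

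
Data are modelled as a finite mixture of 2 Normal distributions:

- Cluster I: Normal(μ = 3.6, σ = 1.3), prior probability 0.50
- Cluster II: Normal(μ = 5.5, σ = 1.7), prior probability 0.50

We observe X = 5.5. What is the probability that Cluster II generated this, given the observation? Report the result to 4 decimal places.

By Bayes' theorem, P(k | x) = π_k f_k(x) / Σ_j π_j f_j(x).
Normal densities:
  L_I = (1/(1.3·√(2π)))·exp(−(5.5−3.6)²/(2·1.3²)) = 0.306879·exp(-1.06805) = 0.105468
  L_II = (1/(1.7·√(2π)))·exp(−(5.5−5.5)²/(2·1.7²)) = 0.234672·exp(-0.00000) = 0.234672
Multiply by the mixture weights:
  π_I·L_I = 0.50 × 0.105468 = 0.0527339
  π_II·L_II = 0.50 × 0.234672 = 0.117336
Evidence: 0.0527339 + 0.117336 = 0.17007
P(Cluster II | the observation) ≈ 0.6899

0.6899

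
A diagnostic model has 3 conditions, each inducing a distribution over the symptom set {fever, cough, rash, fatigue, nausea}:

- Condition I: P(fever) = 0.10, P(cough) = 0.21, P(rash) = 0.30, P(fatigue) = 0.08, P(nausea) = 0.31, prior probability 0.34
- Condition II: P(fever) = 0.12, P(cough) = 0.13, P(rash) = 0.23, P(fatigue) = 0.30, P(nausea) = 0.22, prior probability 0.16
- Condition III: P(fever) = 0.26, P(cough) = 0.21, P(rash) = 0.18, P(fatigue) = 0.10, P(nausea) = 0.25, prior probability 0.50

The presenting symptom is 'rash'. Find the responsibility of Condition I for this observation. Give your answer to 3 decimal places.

Posterior ∝ prior × likelihood, so P(k | x) ∝ π_k f_k(x); normalise over all components.
Categorical probabilities:
  L_I = P(rash | comp) = 0.30
  L_II = P(rash | comp) = 0.23
  L_III = P(rash | comp) = 0.18
Unnormalised posteriors:
  π_I·L_I = 0.34 × 0.3 = 0.102
  π_II·L_II = 0.16 × 0.23 = 0.0368
  π_III·L_III = 0.50 × 0.18 = 0.09
Evidence: 0.102 + 0.0368 + 0.09 = 0.2288
P(Condition I | x) ≈ 0.446

0.446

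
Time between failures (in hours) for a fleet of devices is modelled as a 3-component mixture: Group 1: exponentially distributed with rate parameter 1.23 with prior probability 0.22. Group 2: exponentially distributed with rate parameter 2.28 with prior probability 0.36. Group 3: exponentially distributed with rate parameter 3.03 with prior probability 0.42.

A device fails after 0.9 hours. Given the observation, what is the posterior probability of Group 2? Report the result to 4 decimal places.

P(component k | x) = P(Z=k)·f_k(x) / marginal(x), where marginal(x) = Σ_j P(Z=j)·f_j(x).
Exponential densities:
  p_1 = 1.23·e^(−1.23·0.9) = 1.23·e^(−1.1070) = 0.406575
  p_2 = 2.28·e^(−2.28·0.9) = 2.28·e^(−2.0520) = 0.292929
  p_3 = 3.03·e^(−3.03·0.9) = 3.03·e^(−2.7270) = 0.198208
Multiply by the mixture weights:
  P(Z=1)·p_1 = 0.22 × 0.406575 = 0.0894466
  P(Z=2)·p_2 = 0.36 × 0.292929 = 0.105454
  P(Z=3)·p_3 = 0.42 × 0.198208 = 0.0832474
Marginal: 0.0894466 + 0.105454 + 0.0832474 = 0.278149
P(Group 2 | data) = 0.105454 / 0.278149 ≈ 0.3791

0.3791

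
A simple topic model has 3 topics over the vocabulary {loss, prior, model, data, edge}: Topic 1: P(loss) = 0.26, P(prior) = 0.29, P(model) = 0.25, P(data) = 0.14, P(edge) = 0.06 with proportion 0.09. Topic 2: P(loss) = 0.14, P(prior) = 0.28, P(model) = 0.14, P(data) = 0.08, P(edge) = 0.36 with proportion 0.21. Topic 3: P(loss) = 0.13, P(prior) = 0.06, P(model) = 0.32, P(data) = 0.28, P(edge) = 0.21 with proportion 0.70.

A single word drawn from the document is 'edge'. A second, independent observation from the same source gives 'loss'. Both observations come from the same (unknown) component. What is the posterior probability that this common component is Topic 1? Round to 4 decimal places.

By Bayes' theorem, P(k | x) = π_k f_k(x) / Σ_j π_j f_j(x).
Since both observations come from the same component, the likelihood for component k is f_k(x₁)·f_k(x₂).
  f_1 = [P(edge | comp) = 0.06] × [0.26] = 0.0156
  f_2 = [P(edge | comp) = 0.36] × [0.14] = 0.0504
  f_3 = [P(edge | comp) = 0.21] × [0.13] = 0.0273
Multiply by the mixture weights:
  π_1·f_1 = 0.09 × 0.0156 = 0.001404
  π_2·f_2 = 0.21 × 0.0504 = 0.010584
  π_3·f_3 = 0.70 × 0.0273 = 0.01911
Normaliser: 0.001404 + 0.010584 + 0.01911 = 0.031098
Responsibility of Topic 1: 0.001404 / 0.031098 ≈ 0.0451

0.0451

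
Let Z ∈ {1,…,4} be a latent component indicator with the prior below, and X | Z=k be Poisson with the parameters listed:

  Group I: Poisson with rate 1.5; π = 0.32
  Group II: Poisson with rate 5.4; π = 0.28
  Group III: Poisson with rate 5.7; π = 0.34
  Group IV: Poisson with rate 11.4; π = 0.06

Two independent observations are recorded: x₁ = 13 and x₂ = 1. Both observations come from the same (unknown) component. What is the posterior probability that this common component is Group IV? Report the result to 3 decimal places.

0.019

P(component k | x) = P(Z=k)·f_k(x) / marginal(x), where marginal(x) = Σ_j P(Z=j)·f_j(x).
Since both observations come from the same component, the likelihood for component k is f_k(x₁)·f_k(x₂).
  p_I = [e^(−1.5)·1.5^13/13! = 6.97372e-09] × [0.334695] = 2.33407e-09
  p_II = [e^(−5.4)·5.4^13/13! = 0.00240795] × [0.0243895] = 5.87289e-05
  p_III = [e^(−5.7)·5.7^13/13! = 0.00360259] × [0.019072] = 6.87085e-05
  p_IV = [e^(−11.4)·11.4^13/13! = 0.0987474] × [0.000127629] = 1.2603e-05
Prior × likelihood for each component:
  P(Z=I)·p_I = 0.32 × 2.33407e-09 = 7.46902e-10
  P(Z=II)·p_II = 0.28 × 5.87289e-05 = 1.64441e-05
  P(Z=III)·p_III = 0.34 × 6.87085e-05 = 2.33609e-05
  P(Z=IV)·p_IV = 0.06 × 1.2603e-05 = 7.56179e-07
Normaliser: 7.46902e-10 + 1.64441e-05 + 2.33609e-05 + 7.56179e-07 = 4.05619e-05
P(Group IV | x₁,x₂) = 7.56179e-07 / 4.05619e-05 ≈ 0.019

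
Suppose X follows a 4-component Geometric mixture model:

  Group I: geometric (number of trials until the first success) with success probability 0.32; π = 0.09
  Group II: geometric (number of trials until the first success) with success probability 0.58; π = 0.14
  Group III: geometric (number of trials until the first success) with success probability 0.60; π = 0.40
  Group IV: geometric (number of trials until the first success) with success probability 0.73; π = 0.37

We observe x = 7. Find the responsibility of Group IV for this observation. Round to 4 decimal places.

0.0239

P(component k | x) = P(Z=k)·f_k(x) / marginal(x), where marginal(x) = Σ_j P(Z=j)·f_j(x).
Geometric probabilities:
  p_I = 0.0316376
  p_II = 0.00318364
  p_III = 0.0024576
  p_IV = 0.000282817
Prior × likelihood for each component:
  P(Z=I)·p_I = 0.09 × 0.0316376 = 0.00284738
  P(Z=II)·p_II = 0.14 × 0.00318364 = 0.000445709
  P(Z=III)·p_III = 0.40 × 0.0024576 = 0.00098304
  P(Z=IV)·p_IV = 0.37 × 0.000282817 = 0.000104642
Marginal: 0.00284738 + 0.000445709 + 0.00098304 + 0.000104642 = 0.00438078
So the posterior for Group IV is 0.000104642 / 0.00438078 ≈ 0.0239.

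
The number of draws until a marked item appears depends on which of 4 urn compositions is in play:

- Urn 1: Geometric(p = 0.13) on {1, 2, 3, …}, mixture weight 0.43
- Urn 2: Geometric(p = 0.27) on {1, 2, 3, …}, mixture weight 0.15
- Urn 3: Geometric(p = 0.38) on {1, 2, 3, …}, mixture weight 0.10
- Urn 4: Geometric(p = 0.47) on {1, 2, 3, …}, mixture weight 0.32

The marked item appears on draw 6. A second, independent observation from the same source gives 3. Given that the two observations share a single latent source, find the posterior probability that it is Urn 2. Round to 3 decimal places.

Apply Bayes' rule: the posterior for each component is proportional to its prior times its likelihood at x.
Since both observations come from the same component, the likelihood for component k is f_k(x₁)·f_k(x₂).
  p_1 = [0.0647947] × [0.098397] = 0.00637561
  p_2 = [0.0559729] × [0.143883] = 0.00805355
  p_3 = [0.034813] × [0.146072] = 0.00508521
  p_4 = [0.0196552] × [0.132023] = 0.00259494
Weight by the priors:
  π_1·p_1 = 0.43 × 0.00637561 = 0.00274151
  π_2·p_2 = 0.15 × 0.00805355 = 0.00120803
  π_3·p_3 = 0.10 × 0.00508521 = 0.000508521
  π_4·p_4 = 0.32 × 0.00259494 = 0.00083038
Sum: 0.00274151 + 0.00120803 + 0.000508521 + 0.00083038 = 0.00528844
So the posterior for Urn 2 is 0.00120803 / 0.00528844 ≈ 0.228.

0.228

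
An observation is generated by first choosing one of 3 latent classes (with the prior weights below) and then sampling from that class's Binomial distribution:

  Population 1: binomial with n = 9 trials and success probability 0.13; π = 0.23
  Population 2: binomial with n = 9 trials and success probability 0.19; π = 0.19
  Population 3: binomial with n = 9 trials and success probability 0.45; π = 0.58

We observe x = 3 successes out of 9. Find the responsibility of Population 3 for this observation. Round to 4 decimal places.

Apply Bayes' rule: the posterior for each component is proportional to its prior times its likelihood at x.
Binomial probabilities:
  f_1 = 0.0800248
  f_2 = 0.162723
  f_3 = 0.211881
Multiply by the mixture weights:
  w_1·f_1 = 0.23 × 0.0800248 = 0.0184057
  w_2·f_2 = 0.19 × 0.162723 = 0.0309175
  w_3·f_3 = 0.58 × 0.211881 = 0.122891
Evidence: 0.0184057 + 0.0309175 + 0.122891 = 0.172214
Responsibility of Population 3: 0.122891 / 0.172214 ≈ 0.7136

0.7136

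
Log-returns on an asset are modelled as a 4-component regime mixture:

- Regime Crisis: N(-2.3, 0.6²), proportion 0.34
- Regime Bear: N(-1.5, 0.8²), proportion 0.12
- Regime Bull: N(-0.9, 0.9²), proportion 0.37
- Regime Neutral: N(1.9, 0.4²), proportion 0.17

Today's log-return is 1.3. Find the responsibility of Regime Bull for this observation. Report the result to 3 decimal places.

By Bayes' theorem, P(k | x) = P(Z=k) f_k(x) / Σ_j P(Z=j) f_j(x).
Component likelihoods at x = 1.3:
  f_Crisis = (1/(0.6·√(2π)))·exp(−(1.3−-2.3)²/(2·0.6²)) = 0.664904·exp(-18.00000) = 1.01265e-08
  f_Bear = (1/(0.8·√(2π)))·exp(−(1.3−-1.5)²/(2·0.8²)) = 0.498678·exp(-6.12500) = 0.00109085
  f_Bull = (1/(0.9·√(2π)))·exp(−(1.3−-0.9)²/(2·0.9²)) = 0.443269·exp(-2.98765) = 0.0223432
  f_Neutral = (1/(0.4·√(2π)))·exp(−(1.3−1.9)²/(2·0.4²)) = 0.997356·exp(-1.12500) = 0.323794
Prior × likelihood for each component:
  P(Z=Crisis)·f_Crisis = 0.34 × 1.01265e-08 = 3.443e-09
  P(Z=Bear)·f_Bear = 0.12 × 0.00109085 = 0.000130902
  P(Z=Bull)·f_Bull = 0.37 × 0.0223432 = 0.00826699
  P(Z=Neutral)·f_Neutral = 0.17 × 0.323794 = 0.055045
Denominator: 3.443e-09 + 0.000130902 + 0.00826699 + 0.055045 = 0.0634429
P(Regime Bull | 1.3) = 0.00826699 / 0.0634429 ≈ 0.130

0.130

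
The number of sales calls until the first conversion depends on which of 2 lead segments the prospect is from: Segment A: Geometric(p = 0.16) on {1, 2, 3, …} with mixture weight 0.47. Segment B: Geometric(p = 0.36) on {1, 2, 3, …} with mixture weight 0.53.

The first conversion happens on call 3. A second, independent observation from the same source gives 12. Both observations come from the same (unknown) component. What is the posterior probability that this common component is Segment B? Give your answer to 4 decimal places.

By Bayes' theorem, P(k | x) = π_k f_k(x) / Σ_j π_j f_j(x).
Since both observations come from the same component, the likelihood for component k is f_k(x₁)·f_k(x₂).
  L_A = [0.16·(1−0.16)^2 = 0.16·0.7056 = 0.112896] × [0.0235067] = 0.00265382
  L_B = [0.36·(1−0.36)^2 = 0.36·0.4096 = 0.147456] × [0.00265633] = 0.000391692
Weight by the priors:
  π_A·L_A = 0.47 × 0.00265382 = 0.00124729
  π_B·L_B = 0.53 × 0.000391692 = 0.000207597
Evidence: 0.00124729 + 0.000207597 = 0.00145489
P(Segment B | x₁, x₂) ≈ 0.1427

0.1427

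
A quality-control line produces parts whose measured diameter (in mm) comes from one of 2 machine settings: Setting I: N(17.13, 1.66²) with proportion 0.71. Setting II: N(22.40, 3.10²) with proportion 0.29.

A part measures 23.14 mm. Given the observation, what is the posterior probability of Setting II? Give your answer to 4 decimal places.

0.9933

Apply Bayes' rule: the posterior for each component is proportional to its prior times its likelihood at x.
Evaluate each component's likelihood at the observed value:
  f_I = (1/(1.66·√(2π)))·exp(−(23.14−17.13)²/(2·1.66²)) = 0.240327·exp(-6.55394) = 0.000342342
  f_II = (1/(3.10·√(2π)))·exp(−(23.14−22.40)²/(2·3.10²)) = 0.128691·exp(-0.02849) = 0.125076
Unnormalised posteriors:
  π_I·f_I = 0.71 × 0.000342342 = 0.000243063
  π_II·f_II = 0.29 × 0.125076 = 0.0362721
Marginal: 0.000243063 + 0.0362721 = 0.0365152
P(Setting II | the observation) ≈ 0.9933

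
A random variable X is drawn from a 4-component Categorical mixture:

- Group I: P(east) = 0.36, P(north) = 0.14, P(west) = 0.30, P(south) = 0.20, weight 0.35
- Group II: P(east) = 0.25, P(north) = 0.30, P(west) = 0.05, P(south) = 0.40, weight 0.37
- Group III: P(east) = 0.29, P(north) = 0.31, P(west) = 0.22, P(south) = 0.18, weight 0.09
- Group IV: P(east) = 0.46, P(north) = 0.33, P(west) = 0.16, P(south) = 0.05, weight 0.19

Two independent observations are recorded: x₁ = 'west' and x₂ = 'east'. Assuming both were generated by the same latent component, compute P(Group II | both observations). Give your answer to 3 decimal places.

0.074

Posterior ∝ prior × likelihood, so P(k | x) ∝ P(Z=k) f_k(x); normalise over all components.
Since both observations come from the same component, the likelihood for component k is f_k(x₁)·f_k(x₂).
  L_I = [P(west | comp) = 0.30] × [0.36] = 0.108
  L_II = [P(west | comp) = 0.05] × [0.25] = 0.0125
  L_III = [P(west | comp) = 0.22] × [0.29] = 0.0638
  L_IV = [P(west | comp) = 0.16] × [0.46] = 0.0736
Weight by the priors:
  P(Z=I)·L_I = 0.35 × 0.108 = 0.0378
  P(Z=II)·L_II = 0.37 × 0.0125 = 0.004625
  P(Z=III)·L_III = 0.09 × 0.0638 = 0.005742
  P(Z=IV)·L_IV = 0.19 × 0.0736 = 0.013984
Evidence: 0.0378 + 0.004625 + 0.005742 + 0.013984 = 0.062151
P(Group II | data) ≈ 0.074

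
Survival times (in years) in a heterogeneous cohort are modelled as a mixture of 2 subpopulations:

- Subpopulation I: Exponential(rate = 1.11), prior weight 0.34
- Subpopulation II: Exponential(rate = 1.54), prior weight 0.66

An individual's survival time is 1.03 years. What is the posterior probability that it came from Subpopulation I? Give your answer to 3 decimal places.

0.366

The responsibility of component k is π_k f_k(x) divided by Σ_j π_j f_j(x).
Evaluate each component's likelihood at the observed value:
  f_I = 1.11·e^(−1.11·1.03) = 1.11·e^(−1.1433) = 0.35383
  f_II = 1.54·e^(−1.54·1.03) = 1.54·e^(−1.5862) = 0.315241
Unnormalised posteriors:
  π_I·f_I = 0.34 × 0.35383 = 0.120302
  π_II·f_II = 0.66 × 0.315241 = 0.208059
Normaliser: 0.120302 + 0.208059 = 0.328361
P(Subpopulation I | 1.03 years) = 0.120302 / 0.328361 ≈ 0.366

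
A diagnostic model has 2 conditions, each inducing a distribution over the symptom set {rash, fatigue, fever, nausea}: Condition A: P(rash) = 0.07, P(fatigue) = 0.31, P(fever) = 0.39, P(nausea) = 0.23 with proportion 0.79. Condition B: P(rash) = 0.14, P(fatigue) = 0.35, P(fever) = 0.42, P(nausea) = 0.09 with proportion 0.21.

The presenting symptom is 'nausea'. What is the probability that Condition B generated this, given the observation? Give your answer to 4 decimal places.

P(component k | x) = w_k·f_k(x) / marginal(x), where marginal(x) = Σ_j w_j·f_j(x).
Evaluate each component's likelihood at the observed value:
  f_A = P(nausea | comp) = 0.23
  f_B = P(nausea | comp) = 0.09
Unnormalised posteriors:
  w_A·f_A = 0.79 × 0.23 = 0.1817
  w_B·f_B = 0.21 × 0.09 = 0.0189
Marginal: 0.1817 + 0.0189 = 0.2006
P(Condition B | the observation) ≈ 0.0942

0.0942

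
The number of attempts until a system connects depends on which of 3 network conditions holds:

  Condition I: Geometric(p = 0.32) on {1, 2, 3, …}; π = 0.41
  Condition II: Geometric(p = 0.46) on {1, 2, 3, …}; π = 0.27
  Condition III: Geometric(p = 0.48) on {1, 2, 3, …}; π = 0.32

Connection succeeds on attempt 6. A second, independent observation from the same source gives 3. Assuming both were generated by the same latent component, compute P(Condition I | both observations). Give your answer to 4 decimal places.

0.6495

P(component k | x) = π_k·f_k(x) / marginal(x), where marginal(x) = Σ_j π_j·f_j(x).
Since both observations come from the same component, the likelihood for component k is f_k(x₁)·f_k(x₂).
  L_I = [0.0465259] × [0.147968] = 0.00688434
  L_II = [0.0211216] × [0.134136] = 0.00283317
  L_III = [0.0182498] × [0.129792] = 0.00236868
Prior × likelihood for each component:
  π_I·L_I = 0.41 × 0.00688434 = 0.00282258
  π_II·L_II = 0.27 × 0.00283317 = 0.000764955
  π_III·L_III = 0.32 × 0.00236868 = 0.000757977
Sum: 0.00282258 + 0.000764955 + 0.000757977 = 0.00434551
P(Condition I | x₁, x₂) ≈ 0.6495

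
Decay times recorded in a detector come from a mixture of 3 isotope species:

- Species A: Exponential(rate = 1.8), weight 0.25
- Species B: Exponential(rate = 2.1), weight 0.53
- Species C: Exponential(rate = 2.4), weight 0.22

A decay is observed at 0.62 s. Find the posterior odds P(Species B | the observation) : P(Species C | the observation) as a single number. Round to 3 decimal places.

Since P(k|x) ∝ π_k f_k(x), the posterior odds are π_i f_i(x) / (π_j f_j(x)).
Evaluate each component's likelihood at the observed value:
  f_A = 1.8·e^(−1.8·0.62) = 1.8·e^(−1.1160) = 0.589658
  f_B = 2.1·e^(−2.1·0.62) = 2.1·e^(−1.3020) = 0.571173
  f_C = 2.4·e^(−2.4·0.62) = 2.4·e^(−1.4880) = 0.541977
Posterior odds = (π_B·f_B) / (π_C·f_C) = (0.53·0.571173) / (0.22·0.541977) = 0.302722 / 0.119235 ≈ 2.539

2.539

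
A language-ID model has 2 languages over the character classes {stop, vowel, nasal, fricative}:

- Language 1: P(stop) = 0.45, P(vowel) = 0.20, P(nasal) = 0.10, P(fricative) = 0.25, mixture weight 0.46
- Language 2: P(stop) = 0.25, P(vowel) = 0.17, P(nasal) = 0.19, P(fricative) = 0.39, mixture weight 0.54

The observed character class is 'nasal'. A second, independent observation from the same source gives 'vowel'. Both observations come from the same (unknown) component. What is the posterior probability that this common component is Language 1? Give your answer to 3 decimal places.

The responsibility of component k is w_k f_k(x) divided by Σ_j w_j f_j(x).
Since both observations come from the same component, the likelihood for component k is f_k(x₁)·f_k(x₂).
  L_1 = [P(nasal | comp) = 0.10] × [0.2] = 0.02
  L_2 = [P(nasal | comp) = 0.19] × [0.17] = 0.0323
Prior × likelihood for each component:
  w_1·L_1 = 0.46 × 0.02 = 0.0092
  w_2·L_2 = 0.54 × 0.0323 = 0.017442
Denominator: 0.0092 + 0.017442 = 0.026642
P(Language 1 | x₁, x₂) ≈ 0.345

0.345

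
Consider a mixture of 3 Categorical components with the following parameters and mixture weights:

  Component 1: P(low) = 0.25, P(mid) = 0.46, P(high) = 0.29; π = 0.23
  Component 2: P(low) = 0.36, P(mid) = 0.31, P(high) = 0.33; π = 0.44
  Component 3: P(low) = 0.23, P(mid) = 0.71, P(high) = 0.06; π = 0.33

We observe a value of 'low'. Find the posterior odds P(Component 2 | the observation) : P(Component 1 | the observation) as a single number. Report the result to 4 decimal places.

2.7548

Only the two components matter; the odds are (π_i f_i(x)) / (π_j f_j(x)).
Categorical probabilities:
  f_1 = P(low | comp) = 0.25
  f_2 = P(low | comp) = 0.36
  f_3 = P(low | comp) = 0.23
Posterior odds = (π_2·f_2) / (π_1·f_1) = (0.44·0.36) / (0.23·0.25) = 0.1584 / 0.0575 ≈ 2.7548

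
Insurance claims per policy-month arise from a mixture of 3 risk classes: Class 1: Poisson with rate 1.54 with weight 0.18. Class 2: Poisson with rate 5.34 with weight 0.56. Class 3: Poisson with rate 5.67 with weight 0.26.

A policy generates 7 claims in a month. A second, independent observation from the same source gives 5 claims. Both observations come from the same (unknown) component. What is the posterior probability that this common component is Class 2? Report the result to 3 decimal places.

0.670

The responsibility of component k is π_k f_k(x) divided by Σ_j π_j f_j(x).
Since both observations come from the same component, the likelihood for component k is f_k(x₁)·f_k(x₂).
  f_1 = [0.000873778] × [0.0154742] = 1.3521e-05
  f_2 = [0.117822] × [0.173537] = 0.0204465
  f_3 = [0.128885] × [0.168378] = 0.0217013
Prior × likelihood for each component:
  π_1·f_1 = 0.18 × 1.3521e-05 = 2.43379e-06
  π_2·f_2 = 0.56 × 0.0204465 = 0.01145
  π_3·f_3 = 0.26 × 0.0217013 = 0.00564233
Denominator: 2.43379e-06 + 0.01145 + 0.00564233 = 0.0170948
P(Class 2 | x₁, x₂) = 0.01145 / 0.0170948 ≈ 0.670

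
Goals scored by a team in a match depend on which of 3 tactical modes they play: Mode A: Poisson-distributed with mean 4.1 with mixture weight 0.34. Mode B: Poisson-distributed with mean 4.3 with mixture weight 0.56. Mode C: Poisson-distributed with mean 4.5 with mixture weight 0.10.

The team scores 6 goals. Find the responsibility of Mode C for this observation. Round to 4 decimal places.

0.1098

The responsibility of component k is π_k f_k(x) divided by Σ_j π_j f_j(x).
Component likelihoods at x = 6 goals:
  L_A = 0.109336
  L_B = 0.119127
  L_C = 0.12812
Multiply by the mixture weights:
  π_A·L_A = 0.34 × 0.109336 = 0.0371742
  π_B·L_B = 0.56 × 0.119127 = 0.0667114
  π_C·L_C = 0.10 × 0.12812 = 0.012812
Sum: 0.0371742 + 0.0667114 + 0.012812 = 0.116698
So the posterior for Mode C is 0.012812 / 0.116698 ≈ 0.1098.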